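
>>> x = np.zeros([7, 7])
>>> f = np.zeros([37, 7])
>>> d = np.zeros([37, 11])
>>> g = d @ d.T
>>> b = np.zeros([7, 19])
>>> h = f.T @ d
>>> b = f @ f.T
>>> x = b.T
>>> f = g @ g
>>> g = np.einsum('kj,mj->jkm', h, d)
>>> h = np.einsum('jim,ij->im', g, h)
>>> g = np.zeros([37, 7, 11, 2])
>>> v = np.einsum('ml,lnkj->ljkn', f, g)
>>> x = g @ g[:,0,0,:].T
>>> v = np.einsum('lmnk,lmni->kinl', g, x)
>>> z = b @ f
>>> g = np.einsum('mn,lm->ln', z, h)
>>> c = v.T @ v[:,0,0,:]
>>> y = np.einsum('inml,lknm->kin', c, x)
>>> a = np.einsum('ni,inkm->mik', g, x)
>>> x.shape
(37, 7, 11, 37)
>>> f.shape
(37, 37)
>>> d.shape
(37, 11)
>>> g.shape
(7, 37)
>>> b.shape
(37, 37)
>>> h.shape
(7, 37)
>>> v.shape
(2, 37, 11, 37)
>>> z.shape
(37, 37)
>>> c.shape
(37, 11, 37, 37)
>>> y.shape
(7, 37, 11)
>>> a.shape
(37, 37, 11)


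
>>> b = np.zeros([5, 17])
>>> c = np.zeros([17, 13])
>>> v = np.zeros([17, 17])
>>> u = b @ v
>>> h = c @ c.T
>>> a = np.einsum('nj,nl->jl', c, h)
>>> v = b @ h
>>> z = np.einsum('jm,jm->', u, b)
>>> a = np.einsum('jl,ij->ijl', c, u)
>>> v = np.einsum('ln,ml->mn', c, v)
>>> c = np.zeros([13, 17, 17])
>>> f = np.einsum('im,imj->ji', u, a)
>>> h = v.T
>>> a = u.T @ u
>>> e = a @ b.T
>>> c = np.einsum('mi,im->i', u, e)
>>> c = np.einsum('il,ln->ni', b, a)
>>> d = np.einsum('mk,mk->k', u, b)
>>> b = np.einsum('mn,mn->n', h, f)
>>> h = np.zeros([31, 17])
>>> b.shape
(5,)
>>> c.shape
(17, 5)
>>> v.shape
(5, 13)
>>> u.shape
(5, 17)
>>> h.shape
(31, 17)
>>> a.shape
(17, 17)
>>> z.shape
()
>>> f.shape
(13, 5)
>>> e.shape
(17, 5)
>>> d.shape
(17,)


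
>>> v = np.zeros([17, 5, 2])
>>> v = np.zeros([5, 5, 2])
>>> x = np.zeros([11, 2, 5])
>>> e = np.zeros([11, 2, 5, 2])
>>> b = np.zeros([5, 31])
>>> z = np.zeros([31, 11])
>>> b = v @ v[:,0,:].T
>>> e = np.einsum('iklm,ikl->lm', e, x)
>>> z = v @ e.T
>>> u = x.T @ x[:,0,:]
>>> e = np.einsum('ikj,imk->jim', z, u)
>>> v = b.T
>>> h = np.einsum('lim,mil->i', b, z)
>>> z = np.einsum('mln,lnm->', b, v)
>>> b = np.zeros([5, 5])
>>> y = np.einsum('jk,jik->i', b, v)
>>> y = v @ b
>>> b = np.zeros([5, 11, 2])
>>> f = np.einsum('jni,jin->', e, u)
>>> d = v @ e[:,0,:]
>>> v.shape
(5, 5, 5)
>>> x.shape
(11, 2, 5)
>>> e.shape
(5, 5, 2)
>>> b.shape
(5, 11, 2)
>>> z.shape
()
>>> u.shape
(5, 2, 5)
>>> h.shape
(5,)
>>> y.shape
(5, 5, 5)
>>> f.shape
()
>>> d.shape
(5, 5, 2)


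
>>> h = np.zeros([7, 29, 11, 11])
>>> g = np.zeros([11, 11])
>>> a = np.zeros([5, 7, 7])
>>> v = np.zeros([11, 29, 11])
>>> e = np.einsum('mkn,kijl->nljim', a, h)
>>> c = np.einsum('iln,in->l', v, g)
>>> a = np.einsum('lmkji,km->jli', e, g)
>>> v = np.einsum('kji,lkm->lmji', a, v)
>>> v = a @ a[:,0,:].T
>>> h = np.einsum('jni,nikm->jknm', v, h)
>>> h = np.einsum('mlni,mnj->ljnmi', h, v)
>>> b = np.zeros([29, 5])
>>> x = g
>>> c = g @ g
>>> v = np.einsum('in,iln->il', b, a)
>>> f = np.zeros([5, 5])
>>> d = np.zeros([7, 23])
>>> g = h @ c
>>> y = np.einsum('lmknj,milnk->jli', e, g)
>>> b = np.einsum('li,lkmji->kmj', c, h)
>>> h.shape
(11, 29, 7, 29, 11)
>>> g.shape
(11, 29, 7, 29, 11)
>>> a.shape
(29, 7, 5)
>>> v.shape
(29, 7)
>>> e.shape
(7, 11, 11, 29, 5)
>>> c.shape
(11, 11)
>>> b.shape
(29, 7, 29)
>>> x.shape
(11, 11)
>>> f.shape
(5, 5)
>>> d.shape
(7, 23)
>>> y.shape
(5, 7, 29)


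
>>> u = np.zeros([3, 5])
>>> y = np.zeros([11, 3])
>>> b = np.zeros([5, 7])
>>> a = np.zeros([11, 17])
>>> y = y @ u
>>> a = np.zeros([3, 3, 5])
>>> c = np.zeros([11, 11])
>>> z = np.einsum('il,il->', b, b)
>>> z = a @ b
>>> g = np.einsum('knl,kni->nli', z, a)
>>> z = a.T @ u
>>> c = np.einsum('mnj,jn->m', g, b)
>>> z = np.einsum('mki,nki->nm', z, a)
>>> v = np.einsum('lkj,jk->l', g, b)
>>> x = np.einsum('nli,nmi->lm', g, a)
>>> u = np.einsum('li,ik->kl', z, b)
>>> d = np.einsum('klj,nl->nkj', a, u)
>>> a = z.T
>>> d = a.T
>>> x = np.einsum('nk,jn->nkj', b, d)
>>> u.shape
(7, 3)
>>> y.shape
(11, 5)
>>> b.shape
(5, 7)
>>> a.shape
(5, 3)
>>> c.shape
(3,)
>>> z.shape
(3, 5)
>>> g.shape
(3, 7, 5)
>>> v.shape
(3,)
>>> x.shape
(5, 7, 3)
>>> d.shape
(3, 5)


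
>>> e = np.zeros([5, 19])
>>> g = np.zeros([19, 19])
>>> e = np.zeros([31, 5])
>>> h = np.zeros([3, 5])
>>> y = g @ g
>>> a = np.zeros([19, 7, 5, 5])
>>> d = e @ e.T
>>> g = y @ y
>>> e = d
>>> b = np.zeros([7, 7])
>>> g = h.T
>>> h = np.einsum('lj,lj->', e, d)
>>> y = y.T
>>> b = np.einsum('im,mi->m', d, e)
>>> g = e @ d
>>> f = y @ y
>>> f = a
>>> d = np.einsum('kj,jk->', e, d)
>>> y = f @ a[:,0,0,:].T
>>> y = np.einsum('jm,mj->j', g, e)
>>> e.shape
(31, 31)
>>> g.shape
(31, 31)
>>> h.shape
()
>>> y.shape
(31,)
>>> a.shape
(19, 7, 5, 5)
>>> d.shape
()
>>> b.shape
(31,)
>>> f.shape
(19, 7, 5, 5)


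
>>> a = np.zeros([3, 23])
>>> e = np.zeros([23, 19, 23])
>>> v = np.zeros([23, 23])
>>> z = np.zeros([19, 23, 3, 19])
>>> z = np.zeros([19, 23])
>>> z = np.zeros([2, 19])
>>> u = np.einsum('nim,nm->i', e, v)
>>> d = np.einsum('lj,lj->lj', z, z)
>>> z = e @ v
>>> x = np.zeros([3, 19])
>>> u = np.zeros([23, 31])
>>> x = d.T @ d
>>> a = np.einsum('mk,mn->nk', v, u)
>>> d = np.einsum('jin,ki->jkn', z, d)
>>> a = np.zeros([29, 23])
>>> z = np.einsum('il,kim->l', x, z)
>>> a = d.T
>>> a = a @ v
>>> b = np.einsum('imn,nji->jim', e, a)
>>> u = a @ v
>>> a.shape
(23, 2, 23)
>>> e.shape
(23, 19, 23)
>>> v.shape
(23, 23)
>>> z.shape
(19,)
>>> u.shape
(23, 2, 23)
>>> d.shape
(23, 2, 23)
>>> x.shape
(19, 19)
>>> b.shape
(2, 23, 19)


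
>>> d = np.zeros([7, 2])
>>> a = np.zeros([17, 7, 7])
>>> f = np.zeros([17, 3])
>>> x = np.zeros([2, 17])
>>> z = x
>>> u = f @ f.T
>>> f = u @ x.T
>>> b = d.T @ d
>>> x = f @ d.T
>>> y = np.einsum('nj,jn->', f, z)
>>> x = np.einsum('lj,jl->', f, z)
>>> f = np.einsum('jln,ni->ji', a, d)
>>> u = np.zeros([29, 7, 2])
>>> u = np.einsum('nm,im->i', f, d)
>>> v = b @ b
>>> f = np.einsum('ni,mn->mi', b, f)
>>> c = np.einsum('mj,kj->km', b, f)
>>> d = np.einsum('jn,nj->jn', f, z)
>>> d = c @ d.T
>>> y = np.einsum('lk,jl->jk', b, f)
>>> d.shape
(17, 17)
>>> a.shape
(17, 7, 7)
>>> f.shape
(17, 2)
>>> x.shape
()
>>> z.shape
(2, 17)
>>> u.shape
(7,)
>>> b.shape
(2, 2)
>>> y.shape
(17, 2)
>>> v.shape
(2, 2)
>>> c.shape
(17, 2)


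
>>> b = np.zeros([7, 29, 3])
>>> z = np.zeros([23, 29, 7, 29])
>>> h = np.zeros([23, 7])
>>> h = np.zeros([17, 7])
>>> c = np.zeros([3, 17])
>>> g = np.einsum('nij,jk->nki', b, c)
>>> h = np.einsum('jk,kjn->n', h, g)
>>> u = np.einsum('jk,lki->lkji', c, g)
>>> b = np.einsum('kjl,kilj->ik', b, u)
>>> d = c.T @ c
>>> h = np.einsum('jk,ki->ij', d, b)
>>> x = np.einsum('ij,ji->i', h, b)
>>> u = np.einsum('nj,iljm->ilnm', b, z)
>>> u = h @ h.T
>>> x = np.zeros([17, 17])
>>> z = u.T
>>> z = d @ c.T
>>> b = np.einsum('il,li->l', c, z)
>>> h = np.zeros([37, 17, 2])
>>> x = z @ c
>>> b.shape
(17,)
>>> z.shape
(17, 3)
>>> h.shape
(37, 17, 2)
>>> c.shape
(3, 17)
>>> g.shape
(7, 17, 29)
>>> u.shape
(7, 7)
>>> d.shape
(17, 17)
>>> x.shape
(17, 17)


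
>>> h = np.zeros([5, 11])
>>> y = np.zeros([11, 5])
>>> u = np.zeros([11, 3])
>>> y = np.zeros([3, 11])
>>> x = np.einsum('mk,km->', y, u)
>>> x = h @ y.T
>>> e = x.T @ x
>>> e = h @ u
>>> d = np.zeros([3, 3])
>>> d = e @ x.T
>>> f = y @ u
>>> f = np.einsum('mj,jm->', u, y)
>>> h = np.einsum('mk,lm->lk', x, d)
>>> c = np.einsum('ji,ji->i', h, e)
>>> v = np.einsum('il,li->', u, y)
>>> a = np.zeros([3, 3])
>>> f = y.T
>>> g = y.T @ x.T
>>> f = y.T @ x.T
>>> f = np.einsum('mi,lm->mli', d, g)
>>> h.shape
(5, 3)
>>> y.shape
(3, 11)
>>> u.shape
(11, 3)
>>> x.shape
(5, 3)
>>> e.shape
(5, 3)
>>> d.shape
(5, 5)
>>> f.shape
(5, 11, 5)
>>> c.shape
(3,)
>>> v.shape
()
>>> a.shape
(3, 3)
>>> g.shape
(11, 5)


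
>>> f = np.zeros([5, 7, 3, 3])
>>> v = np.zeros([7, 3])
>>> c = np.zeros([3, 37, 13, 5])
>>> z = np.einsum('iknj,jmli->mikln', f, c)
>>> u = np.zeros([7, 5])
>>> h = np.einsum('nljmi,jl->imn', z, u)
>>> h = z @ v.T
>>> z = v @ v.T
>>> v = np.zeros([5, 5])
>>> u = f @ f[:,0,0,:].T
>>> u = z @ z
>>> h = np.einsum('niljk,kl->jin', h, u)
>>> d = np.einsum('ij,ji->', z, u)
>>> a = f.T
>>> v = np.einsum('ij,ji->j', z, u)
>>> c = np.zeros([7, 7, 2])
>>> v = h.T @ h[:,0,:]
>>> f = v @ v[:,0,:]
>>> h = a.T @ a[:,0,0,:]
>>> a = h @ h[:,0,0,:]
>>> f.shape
(37, 5, 37)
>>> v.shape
(37, 5, 37)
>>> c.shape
(7, 7, 2)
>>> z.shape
(7, 7)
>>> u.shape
(7, 7)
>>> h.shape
(5, 7, 3, 5)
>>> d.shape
()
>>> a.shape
(5, 7, 3, 5)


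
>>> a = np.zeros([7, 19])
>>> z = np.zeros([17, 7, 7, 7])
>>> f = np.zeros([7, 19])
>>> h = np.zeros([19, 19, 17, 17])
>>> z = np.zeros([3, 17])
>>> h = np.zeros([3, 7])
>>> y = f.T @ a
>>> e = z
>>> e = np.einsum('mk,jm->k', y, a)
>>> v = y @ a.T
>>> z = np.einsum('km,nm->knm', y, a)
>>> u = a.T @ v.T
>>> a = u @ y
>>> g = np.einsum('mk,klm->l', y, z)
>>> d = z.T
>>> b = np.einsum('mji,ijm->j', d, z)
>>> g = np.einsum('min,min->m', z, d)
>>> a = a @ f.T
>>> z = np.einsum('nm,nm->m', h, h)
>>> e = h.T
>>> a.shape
(19, 7)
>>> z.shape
(7,)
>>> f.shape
(7, 19)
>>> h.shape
(3, 7)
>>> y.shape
(19, 19)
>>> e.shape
(7, 3)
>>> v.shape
(19, 7)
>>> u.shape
(19, 19)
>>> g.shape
(19,)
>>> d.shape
(19, 7, 19)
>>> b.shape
(7,)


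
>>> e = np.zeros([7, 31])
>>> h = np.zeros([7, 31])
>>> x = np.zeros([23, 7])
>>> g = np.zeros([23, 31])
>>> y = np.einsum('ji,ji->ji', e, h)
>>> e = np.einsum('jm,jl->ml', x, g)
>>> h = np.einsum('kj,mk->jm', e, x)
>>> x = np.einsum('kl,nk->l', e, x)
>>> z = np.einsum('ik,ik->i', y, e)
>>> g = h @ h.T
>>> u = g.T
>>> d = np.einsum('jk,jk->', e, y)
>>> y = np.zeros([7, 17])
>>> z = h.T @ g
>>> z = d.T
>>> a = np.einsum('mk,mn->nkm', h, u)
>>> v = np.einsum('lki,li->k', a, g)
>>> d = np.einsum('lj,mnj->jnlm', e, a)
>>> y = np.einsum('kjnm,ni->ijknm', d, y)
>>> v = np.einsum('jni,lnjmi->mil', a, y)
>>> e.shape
(7, 31)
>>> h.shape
(31, 23)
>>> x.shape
(31,)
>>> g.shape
(31, 31)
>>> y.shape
(17, 23, 31, 7, 31)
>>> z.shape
()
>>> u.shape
(31, 31)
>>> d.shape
(31, 23, 7, 31)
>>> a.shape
(31, 23, 31)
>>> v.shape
(7, 31, 17)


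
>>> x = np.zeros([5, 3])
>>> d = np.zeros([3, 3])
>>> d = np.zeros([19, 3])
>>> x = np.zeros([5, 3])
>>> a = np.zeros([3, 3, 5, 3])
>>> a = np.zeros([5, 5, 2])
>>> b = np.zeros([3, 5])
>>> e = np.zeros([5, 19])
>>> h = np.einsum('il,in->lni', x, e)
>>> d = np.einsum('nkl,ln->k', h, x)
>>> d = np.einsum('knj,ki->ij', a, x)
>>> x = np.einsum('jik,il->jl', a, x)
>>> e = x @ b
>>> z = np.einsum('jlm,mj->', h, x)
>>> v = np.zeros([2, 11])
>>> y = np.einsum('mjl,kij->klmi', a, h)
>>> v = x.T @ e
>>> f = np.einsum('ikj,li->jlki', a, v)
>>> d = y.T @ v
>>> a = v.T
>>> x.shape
(5, 3)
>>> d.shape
(19, 5, 2, 5)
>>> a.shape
(5, 3)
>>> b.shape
(3, 5)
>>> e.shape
(5, 5)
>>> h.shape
(3, 19, 5)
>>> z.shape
()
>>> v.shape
(3, 5)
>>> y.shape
(3, 2, 5, 19)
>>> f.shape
(2, 3, 5, 5)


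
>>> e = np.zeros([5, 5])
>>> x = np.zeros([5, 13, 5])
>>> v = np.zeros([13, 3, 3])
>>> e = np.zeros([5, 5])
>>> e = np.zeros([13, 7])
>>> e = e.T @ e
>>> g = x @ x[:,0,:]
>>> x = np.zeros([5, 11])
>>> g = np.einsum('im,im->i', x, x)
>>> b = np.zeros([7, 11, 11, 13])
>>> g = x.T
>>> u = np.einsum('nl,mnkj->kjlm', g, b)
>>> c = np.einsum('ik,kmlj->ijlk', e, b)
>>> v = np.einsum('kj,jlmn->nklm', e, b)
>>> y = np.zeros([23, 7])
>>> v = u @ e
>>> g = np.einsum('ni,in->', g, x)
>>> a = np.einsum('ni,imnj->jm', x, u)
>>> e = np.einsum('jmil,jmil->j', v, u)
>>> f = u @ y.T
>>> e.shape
(11,)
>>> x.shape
(5, 11)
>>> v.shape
(11, 13, 5, 7)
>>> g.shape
()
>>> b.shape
(7, 11, 11, 13)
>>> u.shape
(11, 13, 5, 7)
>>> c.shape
(7, 13, 11, 7)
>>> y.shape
(23, 7)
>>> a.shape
(7, 13)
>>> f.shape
(11, 13, 5, 23)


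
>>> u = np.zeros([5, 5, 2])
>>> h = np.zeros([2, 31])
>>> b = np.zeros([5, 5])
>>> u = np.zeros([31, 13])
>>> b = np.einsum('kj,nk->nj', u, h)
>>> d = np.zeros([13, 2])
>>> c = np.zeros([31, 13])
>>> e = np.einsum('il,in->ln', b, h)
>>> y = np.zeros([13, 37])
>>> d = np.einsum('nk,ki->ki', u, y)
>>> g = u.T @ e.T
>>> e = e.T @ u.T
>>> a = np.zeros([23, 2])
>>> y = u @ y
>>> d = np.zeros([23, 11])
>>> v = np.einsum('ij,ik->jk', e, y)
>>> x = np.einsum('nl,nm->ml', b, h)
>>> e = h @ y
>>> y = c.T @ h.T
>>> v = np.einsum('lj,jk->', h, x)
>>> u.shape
(31, 13)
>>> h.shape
(2, 31)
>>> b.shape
(2, 13)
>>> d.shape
(23, 11)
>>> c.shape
(31, 13)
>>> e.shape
(2, 37)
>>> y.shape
(13, 2)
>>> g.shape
(13, 13)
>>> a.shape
(23, 2)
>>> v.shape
()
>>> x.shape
(31, 13)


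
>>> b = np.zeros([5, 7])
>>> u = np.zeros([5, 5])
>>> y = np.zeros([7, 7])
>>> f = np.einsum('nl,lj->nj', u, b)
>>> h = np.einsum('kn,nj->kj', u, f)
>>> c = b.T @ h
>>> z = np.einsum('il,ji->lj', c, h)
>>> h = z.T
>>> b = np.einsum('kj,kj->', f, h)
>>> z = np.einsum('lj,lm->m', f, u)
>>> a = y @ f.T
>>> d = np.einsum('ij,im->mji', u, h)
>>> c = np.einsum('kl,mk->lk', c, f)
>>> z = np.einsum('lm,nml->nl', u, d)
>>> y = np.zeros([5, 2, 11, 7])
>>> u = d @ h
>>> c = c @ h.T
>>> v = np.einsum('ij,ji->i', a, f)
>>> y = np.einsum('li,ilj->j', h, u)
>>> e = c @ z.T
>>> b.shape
()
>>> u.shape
(7, 5, 7)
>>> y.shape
(7,)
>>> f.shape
(5, 7)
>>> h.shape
(5, 7)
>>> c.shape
(7, 5)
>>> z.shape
(7, 5)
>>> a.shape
(7, 5)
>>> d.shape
(7, 5, 5)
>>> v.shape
(7,)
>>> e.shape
(7, 7)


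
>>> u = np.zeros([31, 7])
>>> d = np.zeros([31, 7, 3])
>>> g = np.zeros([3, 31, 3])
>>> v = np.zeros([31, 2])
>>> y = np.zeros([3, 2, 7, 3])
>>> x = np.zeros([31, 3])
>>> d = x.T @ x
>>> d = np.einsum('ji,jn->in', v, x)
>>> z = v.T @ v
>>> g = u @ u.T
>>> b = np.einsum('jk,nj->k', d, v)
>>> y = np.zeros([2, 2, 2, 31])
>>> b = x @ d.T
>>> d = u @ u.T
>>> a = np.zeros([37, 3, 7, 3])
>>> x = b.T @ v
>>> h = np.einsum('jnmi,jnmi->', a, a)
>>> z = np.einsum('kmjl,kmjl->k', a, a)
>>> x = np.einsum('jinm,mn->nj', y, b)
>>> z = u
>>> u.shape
(31, 7)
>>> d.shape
(31, 31)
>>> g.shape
(31, 31)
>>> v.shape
(31, 2)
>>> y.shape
(2, 2, 2, 31)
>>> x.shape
(2, 2)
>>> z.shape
(31, 7)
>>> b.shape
(31, 2)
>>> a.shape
(37, 3, 7, 3)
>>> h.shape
()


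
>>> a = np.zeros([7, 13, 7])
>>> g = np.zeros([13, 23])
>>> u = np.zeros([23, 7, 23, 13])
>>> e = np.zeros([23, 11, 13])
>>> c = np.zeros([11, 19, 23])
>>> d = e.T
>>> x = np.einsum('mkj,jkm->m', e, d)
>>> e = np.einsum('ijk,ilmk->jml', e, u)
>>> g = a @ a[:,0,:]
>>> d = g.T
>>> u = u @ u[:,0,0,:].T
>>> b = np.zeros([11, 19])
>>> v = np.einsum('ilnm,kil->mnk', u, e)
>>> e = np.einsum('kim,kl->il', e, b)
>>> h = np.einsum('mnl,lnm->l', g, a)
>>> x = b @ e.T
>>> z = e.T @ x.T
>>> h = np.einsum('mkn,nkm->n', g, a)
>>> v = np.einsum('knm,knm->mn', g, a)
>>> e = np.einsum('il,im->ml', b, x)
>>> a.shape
(7, 13, 7)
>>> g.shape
(7, 13, 7)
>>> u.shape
(23, 7, 23, 23)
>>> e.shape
(23, 19)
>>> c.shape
(11, 19, 23)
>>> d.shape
(7, 13, 7)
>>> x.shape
(11, 23)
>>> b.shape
(11, 19)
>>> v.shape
(7, 13)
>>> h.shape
(7,)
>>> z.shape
(19, 11)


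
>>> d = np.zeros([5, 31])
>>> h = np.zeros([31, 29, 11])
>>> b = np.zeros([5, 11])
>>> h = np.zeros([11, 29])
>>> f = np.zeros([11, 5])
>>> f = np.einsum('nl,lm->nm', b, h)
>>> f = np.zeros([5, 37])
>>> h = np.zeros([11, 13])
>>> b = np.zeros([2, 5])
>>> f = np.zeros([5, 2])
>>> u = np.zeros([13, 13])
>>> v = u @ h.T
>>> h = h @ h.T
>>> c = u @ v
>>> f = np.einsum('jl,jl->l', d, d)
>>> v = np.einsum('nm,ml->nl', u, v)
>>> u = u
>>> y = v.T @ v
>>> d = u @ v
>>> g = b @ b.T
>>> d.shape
(13, 11)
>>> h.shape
(11, 11)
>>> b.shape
(2, 5)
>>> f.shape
(31,)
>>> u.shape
(13, 13)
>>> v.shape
(13, 11)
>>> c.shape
(13, 11)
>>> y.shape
(11, 11)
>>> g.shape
(2, 2)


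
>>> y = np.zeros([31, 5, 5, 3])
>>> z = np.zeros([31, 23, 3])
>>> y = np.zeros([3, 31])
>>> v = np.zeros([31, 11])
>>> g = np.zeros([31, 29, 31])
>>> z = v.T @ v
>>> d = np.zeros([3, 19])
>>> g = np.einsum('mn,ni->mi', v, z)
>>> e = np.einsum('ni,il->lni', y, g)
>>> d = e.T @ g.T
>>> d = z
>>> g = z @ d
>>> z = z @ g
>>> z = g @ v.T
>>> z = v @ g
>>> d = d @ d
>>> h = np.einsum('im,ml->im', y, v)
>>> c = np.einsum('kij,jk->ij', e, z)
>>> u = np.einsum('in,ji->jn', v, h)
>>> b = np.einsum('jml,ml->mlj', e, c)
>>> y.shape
(3, 31)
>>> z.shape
(31, 11)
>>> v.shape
(31, 11)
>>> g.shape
(11, 11)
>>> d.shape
(11, 11)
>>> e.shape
(11, 3, 31)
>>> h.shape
(3, 31)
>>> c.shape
(3, 31)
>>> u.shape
(3, 11)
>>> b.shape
(3, 31, 11)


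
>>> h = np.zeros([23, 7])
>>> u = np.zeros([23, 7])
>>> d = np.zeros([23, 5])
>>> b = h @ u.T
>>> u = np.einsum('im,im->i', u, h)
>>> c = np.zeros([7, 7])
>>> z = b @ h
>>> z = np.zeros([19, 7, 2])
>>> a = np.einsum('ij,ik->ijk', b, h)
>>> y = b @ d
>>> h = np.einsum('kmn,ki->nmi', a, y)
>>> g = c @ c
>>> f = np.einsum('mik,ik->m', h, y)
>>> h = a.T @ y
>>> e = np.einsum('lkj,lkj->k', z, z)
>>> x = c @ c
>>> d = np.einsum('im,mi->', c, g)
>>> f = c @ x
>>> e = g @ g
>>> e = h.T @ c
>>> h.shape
(7, 23, 5)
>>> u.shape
(23,)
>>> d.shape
()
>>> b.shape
(23, 23)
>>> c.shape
(7, 7)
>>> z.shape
(19, 7, 2)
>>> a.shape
(23, 23, 7)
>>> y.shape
(23, 5)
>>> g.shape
(7, 7)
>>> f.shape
(7, 7)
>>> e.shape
(5, 23, 7)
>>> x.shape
(7, 7)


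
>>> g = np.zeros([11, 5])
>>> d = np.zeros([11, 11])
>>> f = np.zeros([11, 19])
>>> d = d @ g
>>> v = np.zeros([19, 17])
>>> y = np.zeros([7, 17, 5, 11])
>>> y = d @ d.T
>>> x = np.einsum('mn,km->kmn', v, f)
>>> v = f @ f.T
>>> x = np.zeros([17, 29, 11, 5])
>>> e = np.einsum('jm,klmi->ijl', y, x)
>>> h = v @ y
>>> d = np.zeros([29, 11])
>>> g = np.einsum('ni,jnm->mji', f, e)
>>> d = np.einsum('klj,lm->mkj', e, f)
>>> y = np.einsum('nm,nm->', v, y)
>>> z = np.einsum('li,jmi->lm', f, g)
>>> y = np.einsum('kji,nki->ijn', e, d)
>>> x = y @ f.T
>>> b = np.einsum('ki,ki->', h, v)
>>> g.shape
(29, 5, 19)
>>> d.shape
(19, 5, 29)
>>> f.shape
(11, 19)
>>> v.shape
(11, 11)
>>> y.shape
(29, 11, 19)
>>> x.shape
(29, 11, 11)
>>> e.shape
(5, 11, 29)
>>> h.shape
(11, 11)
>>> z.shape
(11, 5)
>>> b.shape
()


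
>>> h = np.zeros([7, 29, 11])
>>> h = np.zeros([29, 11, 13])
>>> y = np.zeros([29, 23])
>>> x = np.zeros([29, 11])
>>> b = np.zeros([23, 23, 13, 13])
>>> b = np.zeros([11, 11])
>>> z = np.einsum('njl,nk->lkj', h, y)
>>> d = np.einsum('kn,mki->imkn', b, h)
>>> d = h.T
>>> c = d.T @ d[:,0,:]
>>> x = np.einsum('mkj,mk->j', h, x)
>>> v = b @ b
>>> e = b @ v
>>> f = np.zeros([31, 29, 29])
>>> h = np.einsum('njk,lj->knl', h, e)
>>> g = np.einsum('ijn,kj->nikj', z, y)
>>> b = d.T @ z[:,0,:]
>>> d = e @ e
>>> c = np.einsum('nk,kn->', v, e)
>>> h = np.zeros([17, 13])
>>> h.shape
(17, 13)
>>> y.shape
(29, 23)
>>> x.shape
(13,)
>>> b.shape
(29, 11, 11)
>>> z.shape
(13, 23, 11)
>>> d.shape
(11, 11)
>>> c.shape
()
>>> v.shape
(11, 11)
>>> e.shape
(11, 11)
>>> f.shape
(31, 29, 29)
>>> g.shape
(11, 13, 29, 23)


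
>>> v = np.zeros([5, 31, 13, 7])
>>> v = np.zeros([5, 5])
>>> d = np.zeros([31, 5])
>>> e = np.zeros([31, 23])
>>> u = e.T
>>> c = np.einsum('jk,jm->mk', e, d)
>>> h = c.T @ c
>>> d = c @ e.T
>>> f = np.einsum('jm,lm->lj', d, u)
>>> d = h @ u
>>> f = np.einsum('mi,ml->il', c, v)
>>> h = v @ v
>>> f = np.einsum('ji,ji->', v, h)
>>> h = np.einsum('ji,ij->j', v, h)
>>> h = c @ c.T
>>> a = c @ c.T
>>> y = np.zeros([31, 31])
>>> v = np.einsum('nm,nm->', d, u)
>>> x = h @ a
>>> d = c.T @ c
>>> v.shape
()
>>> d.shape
(23, 23)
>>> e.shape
(31, 23)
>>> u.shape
(23, 31)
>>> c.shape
(5, 23)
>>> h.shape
(5, 5)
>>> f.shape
()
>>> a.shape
(5, 5)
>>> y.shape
(31, 31)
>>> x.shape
(5, 5)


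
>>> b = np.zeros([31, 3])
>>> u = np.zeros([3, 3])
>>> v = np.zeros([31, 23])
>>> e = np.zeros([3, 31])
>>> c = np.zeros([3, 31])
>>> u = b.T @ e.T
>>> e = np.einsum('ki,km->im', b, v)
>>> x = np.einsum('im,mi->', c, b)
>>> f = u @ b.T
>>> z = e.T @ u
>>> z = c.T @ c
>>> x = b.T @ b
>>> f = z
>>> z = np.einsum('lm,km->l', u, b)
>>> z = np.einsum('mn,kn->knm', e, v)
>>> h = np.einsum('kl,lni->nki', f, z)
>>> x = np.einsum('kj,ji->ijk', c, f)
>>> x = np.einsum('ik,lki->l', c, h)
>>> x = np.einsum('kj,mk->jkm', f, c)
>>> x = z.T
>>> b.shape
(31, 3)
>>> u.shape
(3, 3)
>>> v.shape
(31, 23)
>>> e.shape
(3, 23)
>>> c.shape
(3, 31)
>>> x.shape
(3, 23, 31)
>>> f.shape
(31, 31)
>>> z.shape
(31, 23, 3)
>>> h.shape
(23, 31, 3)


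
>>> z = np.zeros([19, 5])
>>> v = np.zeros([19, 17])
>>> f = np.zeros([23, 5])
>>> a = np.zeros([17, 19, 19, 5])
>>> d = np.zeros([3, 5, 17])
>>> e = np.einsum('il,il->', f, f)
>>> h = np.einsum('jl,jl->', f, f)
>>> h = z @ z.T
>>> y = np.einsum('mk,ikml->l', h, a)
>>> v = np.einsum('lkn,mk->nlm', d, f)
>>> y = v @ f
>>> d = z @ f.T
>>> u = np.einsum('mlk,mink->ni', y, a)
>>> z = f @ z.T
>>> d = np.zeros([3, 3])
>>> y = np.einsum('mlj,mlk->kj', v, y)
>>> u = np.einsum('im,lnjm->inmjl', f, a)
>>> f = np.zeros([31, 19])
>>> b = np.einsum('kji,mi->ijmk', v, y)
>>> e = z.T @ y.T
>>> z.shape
(23, 19)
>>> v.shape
(17, 3, 23)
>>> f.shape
(31, 19)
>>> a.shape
(17, 19, 19, 5)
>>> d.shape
(3, 3)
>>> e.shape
(19, 5)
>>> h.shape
(19, 19)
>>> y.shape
(5, 23)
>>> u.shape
(23, 19, 5, 19, 17)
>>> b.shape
(23, 3, 5, 17)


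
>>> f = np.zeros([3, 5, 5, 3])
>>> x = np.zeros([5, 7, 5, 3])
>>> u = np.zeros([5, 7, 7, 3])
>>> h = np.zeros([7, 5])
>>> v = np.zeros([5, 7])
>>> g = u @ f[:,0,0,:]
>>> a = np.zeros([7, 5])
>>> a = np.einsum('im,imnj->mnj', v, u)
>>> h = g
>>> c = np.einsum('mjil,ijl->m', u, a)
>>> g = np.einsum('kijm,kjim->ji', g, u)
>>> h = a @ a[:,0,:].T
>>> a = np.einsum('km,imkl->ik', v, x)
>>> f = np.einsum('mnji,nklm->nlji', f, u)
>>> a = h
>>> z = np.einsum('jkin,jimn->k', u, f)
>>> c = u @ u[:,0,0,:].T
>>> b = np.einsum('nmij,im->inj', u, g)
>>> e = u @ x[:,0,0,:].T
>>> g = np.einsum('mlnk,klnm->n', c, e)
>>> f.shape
(5, 7, 5, 3)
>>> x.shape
(5, 7, 5, 3)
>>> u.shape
(5, 7, 7, 3)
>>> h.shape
(7, 7, 7)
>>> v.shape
(5, 7)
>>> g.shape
(7,)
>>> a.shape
(7, 7, 7)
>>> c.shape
(5, 7, 7, 5)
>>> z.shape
(7,)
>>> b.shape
(7, 5, 3)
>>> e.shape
(5, 7, 7, 5)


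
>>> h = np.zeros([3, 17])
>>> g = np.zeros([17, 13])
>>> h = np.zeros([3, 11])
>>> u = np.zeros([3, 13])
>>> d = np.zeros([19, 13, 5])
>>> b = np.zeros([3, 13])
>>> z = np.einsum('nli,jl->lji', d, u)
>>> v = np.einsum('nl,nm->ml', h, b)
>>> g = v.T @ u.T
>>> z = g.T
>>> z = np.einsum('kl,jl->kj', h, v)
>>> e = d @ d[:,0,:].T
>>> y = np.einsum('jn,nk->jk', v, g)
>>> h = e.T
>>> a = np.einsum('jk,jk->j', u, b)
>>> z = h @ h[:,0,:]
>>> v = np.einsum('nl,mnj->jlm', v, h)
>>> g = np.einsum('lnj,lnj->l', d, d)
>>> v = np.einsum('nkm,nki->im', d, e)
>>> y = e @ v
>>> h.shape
(19, 13, 19)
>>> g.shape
(19,)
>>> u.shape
(3, 13)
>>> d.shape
(19, 13, 5)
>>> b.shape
(3, 13)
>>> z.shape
(19, 13, 19)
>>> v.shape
(19, 5)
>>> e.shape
(19, 13, 19)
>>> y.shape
(19, 13, 5)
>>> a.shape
(3,)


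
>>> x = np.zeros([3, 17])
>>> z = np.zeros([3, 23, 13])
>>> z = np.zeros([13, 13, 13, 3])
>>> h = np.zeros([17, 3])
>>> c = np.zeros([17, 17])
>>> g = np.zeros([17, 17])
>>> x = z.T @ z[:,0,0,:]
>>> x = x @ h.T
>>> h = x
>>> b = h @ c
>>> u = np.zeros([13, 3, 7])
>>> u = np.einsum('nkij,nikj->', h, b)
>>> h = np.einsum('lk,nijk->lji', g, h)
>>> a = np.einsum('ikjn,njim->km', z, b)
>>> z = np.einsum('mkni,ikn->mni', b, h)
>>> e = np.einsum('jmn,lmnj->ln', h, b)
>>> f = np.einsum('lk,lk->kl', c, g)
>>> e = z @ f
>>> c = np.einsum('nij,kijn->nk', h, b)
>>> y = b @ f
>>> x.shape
(3, 13, 13, 17)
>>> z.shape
(3, 13, 17)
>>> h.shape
(17, 13, 13)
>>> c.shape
(17, 3)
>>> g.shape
(17, 17)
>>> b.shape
(3, 13, 13, 17)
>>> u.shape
()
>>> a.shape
(13, 17)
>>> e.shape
(3, 13, 17)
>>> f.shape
(17, 17)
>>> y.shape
(3, 13, 13, 17)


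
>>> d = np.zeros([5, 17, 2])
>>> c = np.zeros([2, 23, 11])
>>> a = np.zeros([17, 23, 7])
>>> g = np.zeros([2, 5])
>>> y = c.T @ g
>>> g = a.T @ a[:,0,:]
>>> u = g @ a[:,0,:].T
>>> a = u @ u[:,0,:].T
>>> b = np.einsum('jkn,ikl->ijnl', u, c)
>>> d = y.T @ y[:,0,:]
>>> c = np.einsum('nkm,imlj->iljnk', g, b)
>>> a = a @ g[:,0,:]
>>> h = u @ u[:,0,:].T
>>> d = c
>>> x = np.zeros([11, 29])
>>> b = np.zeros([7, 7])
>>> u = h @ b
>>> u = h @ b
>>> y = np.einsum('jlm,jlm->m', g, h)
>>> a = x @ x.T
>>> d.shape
(2, 17, 11, 7, 23)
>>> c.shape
(2, 17, 11, 7, 23)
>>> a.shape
(11, 11)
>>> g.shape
(7, 23, 7)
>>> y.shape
(7,)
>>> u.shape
(7, 23, 7)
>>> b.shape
(7, 7)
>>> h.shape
(7, 23, 7)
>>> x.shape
(11, 29)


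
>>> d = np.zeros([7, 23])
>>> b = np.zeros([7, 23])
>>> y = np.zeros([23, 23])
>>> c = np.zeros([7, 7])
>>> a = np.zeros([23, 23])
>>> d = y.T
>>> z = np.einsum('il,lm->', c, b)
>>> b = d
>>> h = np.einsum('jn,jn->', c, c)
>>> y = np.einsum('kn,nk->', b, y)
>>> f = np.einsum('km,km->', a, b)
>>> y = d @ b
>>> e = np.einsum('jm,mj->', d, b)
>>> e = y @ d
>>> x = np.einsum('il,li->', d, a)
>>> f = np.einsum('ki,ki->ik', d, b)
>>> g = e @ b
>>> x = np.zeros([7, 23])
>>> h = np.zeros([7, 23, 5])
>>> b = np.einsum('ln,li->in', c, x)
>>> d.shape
(23, 23)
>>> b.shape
(23, 7)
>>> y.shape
(23, 23)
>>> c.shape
(7, 7)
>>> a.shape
(23, 23)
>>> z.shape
()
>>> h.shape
(7, 23, 5)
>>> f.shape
(23, 23)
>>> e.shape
(23, 23)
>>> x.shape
(7, 23)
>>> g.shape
(23, 23)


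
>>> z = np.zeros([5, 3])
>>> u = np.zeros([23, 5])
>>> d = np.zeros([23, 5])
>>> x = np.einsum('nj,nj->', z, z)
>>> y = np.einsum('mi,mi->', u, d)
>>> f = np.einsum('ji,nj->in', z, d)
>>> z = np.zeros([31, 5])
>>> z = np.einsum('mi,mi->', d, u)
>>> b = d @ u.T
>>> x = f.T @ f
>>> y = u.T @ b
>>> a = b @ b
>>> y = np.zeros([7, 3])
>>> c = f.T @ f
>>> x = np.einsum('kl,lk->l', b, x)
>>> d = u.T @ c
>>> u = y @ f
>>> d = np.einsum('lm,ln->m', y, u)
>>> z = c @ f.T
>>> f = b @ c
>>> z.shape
(23, 3)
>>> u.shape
(7, 23)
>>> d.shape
(3,)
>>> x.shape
(23,)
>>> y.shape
(7, 3)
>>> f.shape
(23, 23)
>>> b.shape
(23, 23)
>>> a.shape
(23, 23)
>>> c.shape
(23, 23)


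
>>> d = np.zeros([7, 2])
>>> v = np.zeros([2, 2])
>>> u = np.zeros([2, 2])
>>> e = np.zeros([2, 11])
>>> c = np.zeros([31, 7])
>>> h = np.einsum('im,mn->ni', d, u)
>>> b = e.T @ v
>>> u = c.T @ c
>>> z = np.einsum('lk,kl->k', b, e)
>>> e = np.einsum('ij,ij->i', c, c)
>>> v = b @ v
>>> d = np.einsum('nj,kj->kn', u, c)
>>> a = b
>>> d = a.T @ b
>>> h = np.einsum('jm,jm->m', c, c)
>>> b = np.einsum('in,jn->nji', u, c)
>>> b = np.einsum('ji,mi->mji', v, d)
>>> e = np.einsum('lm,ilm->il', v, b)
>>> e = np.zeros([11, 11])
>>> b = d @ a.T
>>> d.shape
(2, 2)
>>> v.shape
(11, 2)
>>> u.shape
(7, 7)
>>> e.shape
(11, 11)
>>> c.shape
(31, 7)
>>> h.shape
(7,)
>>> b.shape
(2, 11)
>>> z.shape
(2,)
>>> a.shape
(11, 2)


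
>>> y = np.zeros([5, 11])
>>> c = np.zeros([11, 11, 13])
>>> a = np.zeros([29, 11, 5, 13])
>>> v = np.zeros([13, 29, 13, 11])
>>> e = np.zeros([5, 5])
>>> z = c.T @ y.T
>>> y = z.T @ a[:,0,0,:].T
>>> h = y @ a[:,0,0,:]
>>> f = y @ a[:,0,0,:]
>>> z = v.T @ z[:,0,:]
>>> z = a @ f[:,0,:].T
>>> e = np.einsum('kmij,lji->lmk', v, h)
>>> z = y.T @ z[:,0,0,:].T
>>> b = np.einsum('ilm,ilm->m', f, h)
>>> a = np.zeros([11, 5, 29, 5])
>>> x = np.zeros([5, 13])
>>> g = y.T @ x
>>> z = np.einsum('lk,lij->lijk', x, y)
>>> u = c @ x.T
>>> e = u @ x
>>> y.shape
(5, 11, 29)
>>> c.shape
(11, 11, 13)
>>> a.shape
(11, 5, 29, 5)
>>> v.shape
(13, 29, 13, 11)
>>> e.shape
(11, 11, 13)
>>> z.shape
(5, 11, 29, 13)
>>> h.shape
(5, 11, 13)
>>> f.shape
(5, 11, 13)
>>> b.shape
(13,)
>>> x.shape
(5, 13)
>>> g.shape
(29, 11, 13)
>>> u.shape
(11, 11, 5)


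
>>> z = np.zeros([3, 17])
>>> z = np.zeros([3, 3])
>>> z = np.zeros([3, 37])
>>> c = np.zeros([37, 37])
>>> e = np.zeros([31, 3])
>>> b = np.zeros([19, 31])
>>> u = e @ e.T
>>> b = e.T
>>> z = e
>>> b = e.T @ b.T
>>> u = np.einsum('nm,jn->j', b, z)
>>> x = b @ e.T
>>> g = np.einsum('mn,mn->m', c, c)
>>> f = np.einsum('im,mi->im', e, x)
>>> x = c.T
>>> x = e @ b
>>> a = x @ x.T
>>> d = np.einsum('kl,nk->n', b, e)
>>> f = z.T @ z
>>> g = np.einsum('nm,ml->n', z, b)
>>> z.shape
(31, 3)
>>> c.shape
(37, 37)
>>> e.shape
(31, 3)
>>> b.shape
(3, 3)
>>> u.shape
(31,)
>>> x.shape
(31, 3)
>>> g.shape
(31,)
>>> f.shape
(3, 3)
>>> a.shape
(31, 31)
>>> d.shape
(31,)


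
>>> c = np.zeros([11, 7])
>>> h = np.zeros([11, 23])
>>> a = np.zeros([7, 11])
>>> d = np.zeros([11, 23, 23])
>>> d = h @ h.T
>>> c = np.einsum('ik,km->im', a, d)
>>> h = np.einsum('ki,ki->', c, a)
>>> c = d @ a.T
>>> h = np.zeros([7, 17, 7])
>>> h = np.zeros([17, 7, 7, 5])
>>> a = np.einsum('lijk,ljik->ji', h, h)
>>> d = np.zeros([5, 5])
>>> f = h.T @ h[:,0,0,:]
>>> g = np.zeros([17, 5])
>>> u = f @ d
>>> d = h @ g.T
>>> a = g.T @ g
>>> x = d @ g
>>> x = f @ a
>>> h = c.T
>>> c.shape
(11, 7)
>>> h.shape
(7, 11)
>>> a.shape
(5, 5)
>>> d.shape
(17, 7, 7, 17)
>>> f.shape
(5, 7, 7, 5)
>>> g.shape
(17, 5)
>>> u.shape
(5, 7, 7, 5)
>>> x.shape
(5, 7, 7, 5)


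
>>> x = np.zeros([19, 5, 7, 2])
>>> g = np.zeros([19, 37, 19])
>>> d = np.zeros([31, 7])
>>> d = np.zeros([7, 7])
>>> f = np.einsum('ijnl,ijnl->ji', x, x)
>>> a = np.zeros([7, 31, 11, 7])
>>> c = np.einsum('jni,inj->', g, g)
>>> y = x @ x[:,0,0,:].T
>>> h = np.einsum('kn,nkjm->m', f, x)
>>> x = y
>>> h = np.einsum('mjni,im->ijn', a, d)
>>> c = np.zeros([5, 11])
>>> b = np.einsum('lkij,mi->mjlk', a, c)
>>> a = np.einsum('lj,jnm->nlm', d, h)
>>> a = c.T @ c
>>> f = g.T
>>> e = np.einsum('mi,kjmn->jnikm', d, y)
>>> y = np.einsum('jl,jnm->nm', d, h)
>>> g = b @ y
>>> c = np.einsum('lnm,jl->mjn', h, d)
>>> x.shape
(19, 5, 7, 19)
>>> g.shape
(5, 7, 7, 11)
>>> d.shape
(7, 7)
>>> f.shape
(19, 37, 19)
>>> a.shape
(11, 11)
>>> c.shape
(11, 7, 31)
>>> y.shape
(31, 11)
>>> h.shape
(7, 31, 11)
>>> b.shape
(5, 7, 7, 31)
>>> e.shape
(5, 19, 7, 19, 7)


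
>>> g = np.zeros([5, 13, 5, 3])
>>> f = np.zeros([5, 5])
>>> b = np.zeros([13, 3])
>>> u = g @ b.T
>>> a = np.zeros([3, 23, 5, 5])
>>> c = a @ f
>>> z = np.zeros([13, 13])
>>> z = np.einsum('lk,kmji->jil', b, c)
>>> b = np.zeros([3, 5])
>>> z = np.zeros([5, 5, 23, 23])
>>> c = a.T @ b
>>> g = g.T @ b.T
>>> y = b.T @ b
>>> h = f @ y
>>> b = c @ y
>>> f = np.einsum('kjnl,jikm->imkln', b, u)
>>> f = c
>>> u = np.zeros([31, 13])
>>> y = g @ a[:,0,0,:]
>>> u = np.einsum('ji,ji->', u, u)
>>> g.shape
(3, 5, 13, 3)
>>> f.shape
(5, 5, 23, 5)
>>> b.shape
(5, 5, 23, 5)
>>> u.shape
()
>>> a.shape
(3, 23, 5, 5)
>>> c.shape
(5, 5, 23, 5)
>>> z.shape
(5, 5, 23, 23)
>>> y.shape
(3, 5, 13, 5)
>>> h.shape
(5, 5)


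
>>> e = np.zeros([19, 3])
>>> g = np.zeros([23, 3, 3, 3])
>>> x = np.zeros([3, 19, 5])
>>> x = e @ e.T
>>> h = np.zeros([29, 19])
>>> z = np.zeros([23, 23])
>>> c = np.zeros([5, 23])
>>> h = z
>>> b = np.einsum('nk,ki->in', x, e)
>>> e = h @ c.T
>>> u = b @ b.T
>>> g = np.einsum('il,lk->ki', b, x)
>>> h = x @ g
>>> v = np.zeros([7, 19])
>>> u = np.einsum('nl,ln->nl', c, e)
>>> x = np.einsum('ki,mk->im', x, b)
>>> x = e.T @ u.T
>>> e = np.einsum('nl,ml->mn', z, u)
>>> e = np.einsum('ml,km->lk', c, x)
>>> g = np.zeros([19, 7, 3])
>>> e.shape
(23, 5)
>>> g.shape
(19, 7, 3)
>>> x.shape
(5, 5)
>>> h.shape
(19, 3)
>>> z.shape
(23, 23)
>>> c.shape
(5, 23)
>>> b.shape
(3, 19)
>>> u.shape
(5, 23)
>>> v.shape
(7, 19)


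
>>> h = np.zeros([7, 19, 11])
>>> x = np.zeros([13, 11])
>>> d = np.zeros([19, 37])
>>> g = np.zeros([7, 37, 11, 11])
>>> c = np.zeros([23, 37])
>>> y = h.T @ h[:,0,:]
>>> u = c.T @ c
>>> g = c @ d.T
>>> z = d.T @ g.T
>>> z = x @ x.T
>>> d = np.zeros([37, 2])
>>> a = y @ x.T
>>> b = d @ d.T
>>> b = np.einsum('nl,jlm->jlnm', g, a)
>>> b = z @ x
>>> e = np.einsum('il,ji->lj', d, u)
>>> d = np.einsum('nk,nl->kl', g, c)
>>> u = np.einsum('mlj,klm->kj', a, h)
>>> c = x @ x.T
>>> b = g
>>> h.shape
(7, 19, 11)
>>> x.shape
(13, 11)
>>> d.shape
(19, 37)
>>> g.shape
(23, 19)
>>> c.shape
(13, 13)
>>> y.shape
(11, 19, 11)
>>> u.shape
(7, 13)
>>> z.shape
(13, 13)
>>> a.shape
(11, 19, 13)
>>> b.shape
(23, 19)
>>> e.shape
(2, 37)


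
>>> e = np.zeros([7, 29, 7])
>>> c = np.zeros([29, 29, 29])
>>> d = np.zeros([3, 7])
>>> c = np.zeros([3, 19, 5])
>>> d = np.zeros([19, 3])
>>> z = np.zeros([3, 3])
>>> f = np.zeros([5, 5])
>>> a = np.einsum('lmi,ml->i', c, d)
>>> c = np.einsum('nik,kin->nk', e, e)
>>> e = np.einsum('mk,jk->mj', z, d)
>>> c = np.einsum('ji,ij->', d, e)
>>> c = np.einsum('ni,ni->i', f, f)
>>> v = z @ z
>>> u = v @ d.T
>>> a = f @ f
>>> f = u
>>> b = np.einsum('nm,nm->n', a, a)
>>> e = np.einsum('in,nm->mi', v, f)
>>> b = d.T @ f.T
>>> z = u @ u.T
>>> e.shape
(19, 3)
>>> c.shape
(5,)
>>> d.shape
(19, 3)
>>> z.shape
(3, 3)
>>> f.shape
(3, 19)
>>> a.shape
(5, 5)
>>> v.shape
(3, 3)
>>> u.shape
(3, 19)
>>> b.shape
(3, 3)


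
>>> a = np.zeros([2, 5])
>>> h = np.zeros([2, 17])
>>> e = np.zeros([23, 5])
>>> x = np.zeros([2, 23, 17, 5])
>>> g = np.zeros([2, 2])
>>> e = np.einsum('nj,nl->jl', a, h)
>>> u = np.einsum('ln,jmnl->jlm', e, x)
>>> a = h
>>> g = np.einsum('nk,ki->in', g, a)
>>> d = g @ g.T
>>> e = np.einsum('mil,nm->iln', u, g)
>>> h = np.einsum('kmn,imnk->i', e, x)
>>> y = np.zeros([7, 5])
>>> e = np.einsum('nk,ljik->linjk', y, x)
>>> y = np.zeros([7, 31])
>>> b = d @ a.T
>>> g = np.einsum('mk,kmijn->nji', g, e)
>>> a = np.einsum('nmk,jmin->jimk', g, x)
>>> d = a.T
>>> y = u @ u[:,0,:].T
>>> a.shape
(2, 17, 23, 7)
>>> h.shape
(2,)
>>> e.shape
(2, 17, 7, 23, 5)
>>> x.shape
(2, 23, 17, 5)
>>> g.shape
(5, 23, 7)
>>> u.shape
(2, 5, 23)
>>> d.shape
(7, 23, 17, 2)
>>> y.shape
(2, 5, 2)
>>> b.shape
(17, 2)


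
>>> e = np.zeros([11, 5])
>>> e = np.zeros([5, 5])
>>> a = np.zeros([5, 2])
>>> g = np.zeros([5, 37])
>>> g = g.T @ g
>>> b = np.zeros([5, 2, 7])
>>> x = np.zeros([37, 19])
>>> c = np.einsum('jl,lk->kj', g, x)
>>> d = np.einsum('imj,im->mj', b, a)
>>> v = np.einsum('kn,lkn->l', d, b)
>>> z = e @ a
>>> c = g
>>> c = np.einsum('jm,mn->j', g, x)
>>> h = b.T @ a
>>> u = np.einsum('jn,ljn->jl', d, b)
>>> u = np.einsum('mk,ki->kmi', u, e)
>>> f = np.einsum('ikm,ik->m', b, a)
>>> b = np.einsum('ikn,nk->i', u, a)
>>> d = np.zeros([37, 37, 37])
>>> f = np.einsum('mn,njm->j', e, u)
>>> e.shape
(5, 5)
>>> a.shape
(5, 2)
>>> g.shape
(37, 37)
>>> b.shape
(5,)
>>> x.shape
(37, 19)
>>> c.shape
(37,)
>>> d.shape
(37, 37, 37)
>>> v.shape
(5,)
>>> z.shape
(5, 2)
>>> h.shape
(7, 2, 2)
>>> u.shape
(5, 2, 5)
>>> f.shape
(2,)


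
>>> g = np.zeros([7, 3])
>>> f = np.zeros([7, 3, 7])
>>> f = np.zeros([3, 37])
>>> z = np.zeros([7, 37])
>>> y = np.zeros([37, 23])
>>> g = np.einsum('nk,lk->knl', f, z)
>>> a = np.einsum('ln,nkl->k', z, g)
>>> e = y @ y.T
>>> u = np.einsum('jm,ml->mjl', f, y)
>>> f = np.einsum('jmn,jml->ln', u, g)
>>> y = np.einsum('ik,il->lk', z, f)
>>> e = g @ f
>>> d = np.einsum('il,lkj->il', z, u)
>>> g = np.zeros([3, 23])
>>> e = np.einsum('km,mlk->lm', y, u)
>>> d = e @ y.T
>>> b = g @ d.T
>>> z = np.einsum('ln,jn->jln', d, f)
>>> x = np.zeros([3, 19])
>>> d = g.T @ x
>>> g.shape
(3, 23)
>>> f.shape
(7, 23)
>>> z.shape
(7, 3, 23)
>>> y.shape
(23, 37)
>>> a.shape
(3,)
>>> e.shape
(3, 37)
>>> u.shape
(37, 3, 23)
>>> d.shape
(23, 19)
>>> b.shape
(3, 3)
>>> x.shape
(3, 19)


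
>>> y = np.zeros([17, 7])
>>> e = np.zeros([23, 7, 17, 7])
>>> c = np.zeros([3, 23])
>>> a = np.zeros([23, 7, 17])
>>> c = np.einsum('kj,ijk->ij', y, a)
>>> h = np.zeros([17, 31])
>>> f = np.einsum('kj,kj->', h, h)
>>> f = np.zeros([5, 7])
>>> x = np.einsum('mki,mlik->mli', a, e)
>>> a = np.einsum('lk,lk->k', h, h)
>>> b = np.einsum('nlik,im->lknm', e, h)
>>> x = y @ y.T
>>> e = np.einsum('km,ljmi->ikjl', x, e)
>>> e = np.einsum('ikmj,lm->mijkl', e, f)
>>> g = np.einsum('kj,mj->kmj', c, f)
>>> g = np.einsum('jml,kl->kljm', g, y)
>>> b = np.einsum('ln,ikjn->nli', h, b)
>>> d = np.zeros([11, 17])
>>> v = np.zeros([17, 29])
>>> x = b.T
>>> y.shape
(17, 7)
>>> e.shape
(7, 7, 23, 17, 5)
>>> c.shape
(23, 7)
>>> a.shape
(31,)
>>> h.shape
(17, 31)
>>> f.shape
(5, 7)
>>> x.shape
(7, 17, 31)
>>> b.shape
(31, 17, 7)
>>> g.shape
(17, 7, 23, 5)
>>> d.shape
(11, 17)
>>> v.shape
(17, 29)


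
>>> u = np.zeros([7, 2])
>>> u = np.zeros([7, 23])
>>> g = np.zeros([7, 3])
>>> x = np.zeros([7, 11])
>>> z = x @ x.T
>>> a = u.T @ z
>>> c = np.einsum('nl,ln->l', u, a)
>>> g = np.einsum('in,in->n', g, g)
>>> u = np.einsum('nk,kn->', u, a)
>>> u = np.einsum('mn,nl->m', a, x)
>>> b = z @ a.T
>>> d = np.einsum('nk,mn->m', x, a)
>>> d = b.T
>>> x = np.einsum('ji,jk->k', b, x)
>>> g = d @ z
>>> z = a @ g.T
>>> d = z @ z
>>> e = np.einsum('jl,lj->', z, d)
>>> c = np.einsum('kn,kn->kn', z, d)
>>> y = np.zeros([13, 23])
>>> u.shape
(23,)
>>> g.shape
(23, 7)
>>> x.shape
(11,)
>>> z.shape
(23, 23)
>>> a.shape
(23, 7)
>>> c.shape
(23, 23)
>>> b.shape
(7, 23)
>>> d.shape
(23, 23)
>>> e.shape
()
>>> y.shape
(13, 23)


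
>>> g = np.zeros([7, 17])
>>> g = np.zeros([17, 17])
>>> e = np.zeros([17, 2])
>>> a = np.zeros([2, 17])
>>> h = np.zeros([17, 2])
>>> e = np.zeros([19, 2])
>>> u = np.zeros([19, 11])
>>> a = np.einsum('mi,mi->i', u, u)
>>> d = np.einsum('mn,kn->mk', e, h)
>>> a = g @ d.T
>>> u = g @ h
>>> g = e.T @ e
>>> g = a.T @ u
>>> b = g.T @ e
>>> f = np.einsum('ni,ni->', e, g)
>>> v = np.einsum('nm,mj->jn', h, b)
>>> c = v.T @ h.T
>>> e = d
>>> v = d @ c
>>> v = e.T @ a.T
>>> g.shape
(19, 2)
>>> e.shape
(19, 17)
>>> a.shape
(17, 19)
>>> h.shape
(17, 2)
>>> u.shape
(17, 2)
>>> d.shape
(19, 17)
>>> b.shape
(2, 2)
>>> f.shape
()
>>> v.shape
(17, 17)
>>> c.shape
(17, 17)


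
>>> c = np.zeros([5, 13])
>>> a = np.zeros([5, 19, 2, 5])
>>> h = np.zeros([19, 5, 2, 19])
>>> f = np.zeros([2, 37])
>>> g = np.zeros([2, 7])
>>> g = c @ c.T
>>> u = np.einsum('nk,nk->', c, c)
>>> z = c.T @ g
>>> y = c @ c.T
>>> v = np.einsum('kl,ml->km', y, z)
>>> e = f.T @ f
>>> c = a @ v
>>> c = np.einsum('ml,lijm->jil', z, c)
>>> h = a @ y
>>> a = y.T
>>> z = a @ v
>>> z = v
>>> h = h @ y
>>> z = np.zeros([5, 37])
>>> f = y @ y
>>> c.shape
(2, 19, 5)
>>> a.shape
(5, 5)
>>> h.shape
(5, 19, 2, 5)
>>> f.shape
(5, 5)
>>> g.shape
(5, 5)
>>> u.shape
()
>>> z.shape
(5, 37)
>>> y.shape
(5, 5)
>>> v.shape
(5, 13)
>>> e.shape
(37, 37)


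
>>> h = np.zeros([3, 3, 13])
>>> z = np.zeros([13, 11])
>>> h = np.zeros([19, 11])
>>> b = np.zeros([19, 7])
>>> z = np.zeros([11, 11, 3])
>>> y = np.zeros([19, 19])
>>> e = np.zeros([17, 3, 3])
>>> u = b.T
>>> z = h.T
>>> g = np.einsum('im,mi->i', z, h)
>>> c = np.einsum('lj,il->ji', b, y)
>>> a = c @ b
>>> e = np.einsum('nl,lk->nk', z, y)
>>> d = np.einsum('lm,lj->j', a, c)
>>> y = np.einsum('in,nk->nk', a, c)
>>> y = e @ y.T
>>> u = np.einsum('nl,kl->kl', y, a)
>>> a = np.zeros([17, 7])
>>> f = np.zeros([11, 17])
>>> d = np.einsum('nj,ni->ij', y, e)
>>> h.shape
(19, 11)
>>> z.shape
(11, 19)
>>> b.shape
(19, 7)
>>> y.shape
(11, 7)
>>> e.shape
(11, 19)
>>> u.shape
(7, 7)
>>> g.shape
(11,)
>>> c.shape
(7, 19)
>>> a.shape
(17, 7)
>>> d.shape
(19, 7)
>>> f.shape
(11, 17)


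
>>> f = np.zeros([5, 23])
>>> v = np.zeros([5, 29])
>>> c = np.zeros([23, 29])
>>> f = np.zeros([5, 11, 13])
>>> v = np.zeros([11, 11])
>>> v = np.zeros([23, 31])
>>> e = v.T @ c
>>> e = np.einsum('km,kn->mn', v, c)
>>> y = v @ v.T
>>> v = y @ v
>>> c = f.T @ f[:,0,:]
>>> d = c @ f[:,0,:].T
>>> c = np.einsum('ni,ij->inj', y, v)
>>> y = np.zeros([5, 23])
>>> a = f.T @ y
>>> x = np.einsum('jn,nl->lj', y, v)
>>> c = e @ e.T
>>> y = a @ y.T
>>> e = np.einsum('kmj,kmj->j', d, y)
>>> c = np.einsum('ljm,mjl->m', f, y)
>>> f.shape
(5, 11, 13)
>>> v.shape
(23, 31)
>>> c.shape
(13,)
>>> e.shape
(5,)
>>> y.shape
(13, 11, 5)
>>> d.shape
(13, 11, 5)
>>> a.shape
(13, 11, 23)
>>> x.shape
(31, 5)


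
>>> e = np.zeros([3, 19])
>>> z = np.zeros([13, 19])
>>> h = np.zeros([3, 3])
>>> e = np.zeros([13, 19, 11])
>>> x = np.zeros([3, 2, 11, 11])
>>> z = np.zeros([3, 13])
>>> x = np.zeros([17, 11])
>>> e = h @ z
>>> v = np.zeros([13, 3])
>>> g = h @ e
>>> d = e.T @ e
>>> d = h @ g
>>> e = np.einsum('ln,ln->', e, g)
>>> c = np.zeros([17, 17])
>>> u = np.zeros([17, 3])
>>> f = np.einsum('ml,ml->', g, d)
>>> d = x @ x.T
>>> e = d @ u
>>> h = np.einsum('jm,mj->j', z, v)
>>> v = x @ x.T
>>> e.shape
(17, 3)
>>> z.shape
(3, 13)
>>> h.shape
(3,)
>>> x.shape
(17, 11)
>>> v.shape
(17, 17)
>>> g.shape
(3, 13)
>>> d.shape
(17, 17)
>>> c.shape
(17, 17)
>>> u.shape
(17, 3)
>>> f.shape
()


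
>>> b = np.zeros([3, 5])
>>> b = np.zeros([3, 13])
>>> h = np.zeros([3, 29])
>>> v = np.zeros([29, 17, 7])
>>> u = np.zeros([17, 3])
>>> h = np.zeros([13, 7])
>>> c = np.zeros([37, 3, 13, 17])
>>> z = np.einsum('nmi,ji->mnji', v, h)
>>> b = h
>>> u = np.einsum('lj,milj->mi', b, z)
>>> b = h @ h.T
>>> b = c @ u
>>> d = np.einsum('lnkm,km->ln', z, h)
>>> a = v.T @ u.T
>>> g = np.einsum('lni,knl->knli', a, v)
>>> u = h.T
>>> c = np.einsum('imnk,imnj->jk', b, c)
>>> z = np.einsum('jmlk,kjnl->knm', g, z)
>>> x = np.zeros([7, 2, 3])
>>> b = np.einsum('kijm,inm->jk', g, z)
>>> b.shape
(7, 29)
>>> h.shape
(13, 7)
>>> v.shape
(29, 17, 7)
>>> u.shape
(7, 13)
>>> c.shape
(17, 29)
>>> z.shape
(17, 13, 17)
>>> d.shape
(17, 29)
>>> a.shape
(7, 17, 17)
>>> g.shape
(29, 17, 7, 17)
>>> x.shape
(7, 2, 3)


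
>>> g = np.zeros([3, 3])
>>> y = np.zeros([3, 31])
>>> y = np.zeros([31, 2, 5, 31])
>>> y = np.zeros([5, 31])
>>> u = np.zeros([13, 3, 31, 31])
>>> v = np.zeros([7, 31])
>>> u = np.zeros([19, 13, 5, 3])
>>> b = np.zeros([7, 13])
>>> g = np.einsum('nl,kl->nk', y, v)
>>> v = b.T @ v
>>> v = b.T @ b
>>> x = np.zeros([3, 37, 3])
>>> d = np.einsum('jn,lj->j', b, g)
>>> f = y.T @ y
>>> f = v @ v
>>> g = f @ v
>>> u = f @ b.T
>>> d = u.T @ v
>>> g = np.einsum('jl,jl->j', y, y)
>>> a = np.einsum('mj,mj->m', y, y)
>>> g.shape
(5,)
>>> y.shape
(5, 31)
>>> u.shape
(13, 7)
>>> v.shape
(13, 13)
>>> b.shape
(7, 13)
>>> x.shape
(3, 37, 3)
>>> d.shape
(7, 13)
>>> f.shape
(13, 13)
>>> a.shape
(5,)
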